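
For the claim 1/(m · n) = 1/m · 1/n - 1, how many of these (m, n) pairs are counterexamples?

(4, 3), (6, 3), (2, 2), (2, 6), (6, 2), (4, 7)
Testing each pair:
(4, 3): LHS = 1/12, RHS = -11/12 → counterexample
(6, 3): LHS = 1/18, RHS = -17/18 → counterexample
(2, 2): LHS = 1/4, RHS = -3/4 → counterexample
(2, 6): LHS = 1/12, RHS = -11/12 → counterexample
(6, 2): LHS = 1/12, RHS = -11/12 → counterexample
(4, 7): LHS = 1/28, RHS = -27/28 → counterexample

That makes 6 counterexamples.

Answer: 6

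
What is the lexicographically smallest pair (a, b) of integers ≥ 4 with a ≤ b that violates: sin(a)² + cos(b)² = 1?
(a, b) = (4, 5)

Substituting (4, 5) into the claim:
LHS = sin(4)² + cos(5)² ≈ 0.6532
RHS = 1

Since LHS ≠ RHS, this pair disproves the claim, and no lexicographically smaller pair (a ≤ b, integers ≥ 4) does.

For instance (4, 11) is also a counterexample (LHS = cos(11)² + sin(4)² ≈ 0.5728, RHS = 1), but it's lexicographically larger.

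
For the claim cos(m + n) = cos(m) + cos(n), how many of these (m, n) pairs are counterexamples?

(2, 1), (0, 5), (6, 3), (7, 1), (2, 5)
5

Testing each pair:
(2, 1): LHS = cos(3) ≈ -0.99, RHS = cos(2) + cos(1) ≈ 0.1242 → counterexample
(0, 5): LHS = cos(5) ≈ 0.2837, RHS = cos(5) + 1 ≈ 1.284 → counterexample
(6, 3): LHS = cos(9) ≈ -0.9111, RHS = cos(3) + cos(6) ≈ -0.02982 → counterexample
(7, 1): LHS = cos(8) ≈ -0.1455, RHS = cos(1) + cos(7) ≈ 1.294 → counterexample
(2, 5): LHS = cos(7) ≈ 0.7539, RHS = cos(2) + cos(5) ≈ -0.1325 → counterexample

That makes 5 counterexamples.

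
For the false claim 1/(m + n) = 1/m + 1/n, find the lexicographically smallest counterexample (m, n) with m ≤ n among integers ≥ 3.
Substituting (3, 3) into the claim:
LHS = 1/(3 + 3) = 1/6
RHS = 1/3 + 1/3 = 2/3

Since LHS ≠ RHS, this pair disproves the claim, and no lexicographically smaller pair (m ≤ n, integers ≥ 3) does.

For instance (5, 9) is also a counterexample (LHS = 1/14, RHS = 14/45), but it's lexicographically larger.

Answer: (m, n) = (3, 3)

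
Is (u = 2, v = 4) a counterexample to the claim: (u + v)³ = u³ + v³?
Yes

Substituting u = 2, v = 4:
LHS = (2 + 4)³ = 216
RHS = 2³ + 4³ = 72

Since LHS ≠ RHS, this pair disproves the claim.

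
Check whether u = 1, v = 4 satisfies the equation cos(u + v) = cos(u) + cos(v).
Substituting u = 1, v = 4:

LHS = cos(1 + 4) = cos(5) ≈ 0.2837
RHS = cos(1) + cos(4) ≈ -0.1133

LHS ≠ RHS, so the equation does not hold at this point.

Answer: Fails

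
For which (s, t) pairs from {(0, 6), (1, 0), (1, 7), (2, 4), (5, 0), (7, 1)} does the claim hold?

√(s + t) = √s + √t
(0, 6), (1, 0), (5, 0)

Testing each pair:
(0, 6): LHS = √(6) ≈ 2.449, RHS = √(6) ≈ 2.449 → holds
(1, 0): LHS = 1, RHS = 1 → holds
(1, 7): LHS = 2·√(2) ≈ 2.828, RHS = 1 + √(7) ≈ 3.646 → fails
(2, 4): LHS = √(6) ≈ 2.449, RHS = √(2) + 2 ≈ 3.414 → fails
(5, 0): LHS = √(5) ≈ 2.236, RHS = √(5) ≈ 2.236 → holds
(7, 1): LHS = 2·√(2) ≈ 2.828, RHS = 1 + √(7) ≈ 3.646 → fails

3 of 6 pairs satisfy the claim.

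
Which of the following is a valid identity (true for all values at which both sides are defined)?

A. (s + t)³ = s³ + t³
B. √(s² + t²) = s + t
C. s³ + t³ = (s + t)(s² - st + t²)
A: fails at (3, 4) — LHS = 343, RHS = 91.
B: fails at (1, 5) — LHS = √(26) ≈ 5.099, RHS = 6.
C: holds — e.g. at (2, 4), both sides equal 72.

Answer: C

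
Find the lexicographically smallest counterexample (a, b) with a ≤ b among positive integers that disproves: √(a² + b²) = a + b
Substituting (1, 1) into the claim:
LHS = √(1² + 1²) = √(2) ≈ 1.414
RHS = 1 + 1 = 2

Since LHS ≠ RHS, this pair disproves the claim, and no lexicographically smaller pair (a ≤ b, positive integers) does.

For instance (4, 5) is also a counterexample (LHS = √(41) ≈ 6.403, RHS = 9), but it's lexicographically larger.

Answer: (a, b) = (1, 1)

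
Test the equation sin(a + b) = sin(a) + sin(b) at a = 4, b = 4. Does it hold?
Substituting a = 4, b = 4:

LHS = sin(4 + 4) = sin(8) ≈ 0.9894
RHS = sin(4) + sin(4) = 2·sin(4) ≈ -1.514

LHS ≠ RHS, so the equation does not hold at this point.

Answer: Fails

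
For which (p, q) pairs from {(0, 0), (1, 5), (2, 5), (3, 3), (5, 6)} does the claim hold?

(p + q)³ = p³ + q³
Testing each pair:
(0, 0): LHS = 0, RHS = 0 → holds
(1, 5): LHS = 216, RHS = 126 → fails
(2, 5): LHS = 343, RHS = 133 → fails
(3, 3): LHS = 216, RHS = 54 → fails
(5, 6): LHS = 1331, RHS = 341 → fails

1 of 5 pairs satisfies the claim.

Answer: (0, 0)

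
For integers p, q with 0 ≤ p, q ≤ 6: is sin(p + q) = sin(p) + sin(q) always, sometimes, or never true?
It holds at (p, q) = (4, 0) (both sides equal sin(4) ≈ -0.7568), but fails at (p, q) = (6, 2) (LHS = sin(8) ≈ 0.9894, RHS = sin(6) + sin(2) ≈ 0.6299).

Answer: Sometimes true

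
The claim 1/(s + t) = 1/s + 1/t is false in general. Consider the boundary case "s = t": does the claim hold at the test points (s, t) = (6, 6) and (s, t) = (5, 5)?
No, fails at both test points

At (6, 6): LHS = 1/12 ≠ RHS = 1/3
At (5, 5): LHS = 1/10 ≠ RHS = 2/5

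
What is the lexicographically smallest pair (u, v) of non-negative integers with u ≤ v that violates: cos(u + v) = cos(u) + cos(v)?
Substituting (0, 0) into the claim:
LHS = cos(0 + 0) = 1
RHS = cos(0) + cos(0) = 2

Since LHS ≠ RHS, this pair disproves the claim, and no lexicographically smaller pair (u ≤ v, non-negative integers) does.

For instance (4, 4) is also a counterexample (LHS = cos(8) ≈ -0.1455, RHS = 2·cos(4) ≈ -1.307), but it's lexicographically larger.

Answer: (u, v) = (0, 0)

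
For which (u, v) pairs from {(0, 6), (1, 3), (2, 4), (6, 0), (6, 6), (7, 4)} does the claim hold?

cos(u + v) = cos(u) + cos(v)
None

Testing each pair:
(0, 6): LHS = cos(6) ≈ 0.9602, RHS = cos(6) + 1 ≈ 1.96 → fails
(1, 3): LHS = cos(4) ≈ -0.6536, RHS = cos(3) + cos(1) ≈ -0.4497 → fails
(2, 4): LHS = cos(6) ≈ 0.9602, RHS = cos(4) + cos(2) ≈ -1.07 → fails
(6, 0): LHS = cos(6) ≈ 0.9602, RHS = cos(6) + 1 ≈ 1.96 → fails
(6, 6): LHS = cos(12) ≈ 0.8439, RHS = 2·cos(6) ≈ 1.92 → fails
(7, 4): LHS = cos(11) ≈ 0.004426, RHS = cos(4) + cos(7) ≈ 0.1003 → fails

No pair satisfies the claim.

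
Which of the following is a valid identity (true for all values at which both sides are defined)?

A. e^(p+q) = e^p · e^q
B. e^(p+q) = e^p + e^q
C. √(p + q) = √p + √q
A: holds — e.g. at (4, 6), both sides equal e^10 ≈ 22026.5.
B: fails at (2, 5) — LHS = e^7 ≈ 1097, RHS = e^2 + e^5 ≈ 155.8.
C: fails at (5, 5) — LHS = √(10) ≈ 3.162, RHS = 2·√(5) ≈ 4.472.

Answer: A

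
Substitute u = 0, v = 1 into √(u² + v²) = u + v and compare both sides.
LHS = √(0² + 1²) = 1
RHS = 0 + 1 = 1

LHS = RHS: the two sides agree.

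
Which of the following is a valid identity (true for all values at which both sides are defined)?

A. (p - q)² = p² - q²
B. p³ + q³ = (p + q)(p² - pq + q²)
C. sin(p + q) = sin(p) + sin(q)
B

A: fails at (3, 4) — LHS = 1, RHS = -7.
B: holds — e.g. at (4, 4), both sides equal 128.
C: fails at (6, 7) — LHS = sin(13) ≈ 0.4202, RHS = sin(6) + sin(7) ≈ 0.3776.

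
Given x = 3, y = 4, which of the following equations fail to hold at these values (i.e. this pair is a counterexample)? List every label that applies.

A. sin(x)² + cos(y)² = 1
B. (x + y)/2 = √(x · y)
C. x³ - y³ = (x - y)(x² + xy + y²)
Evaluating each claim at the given values:
A. LHS = sin(3)² + cos(4)² ≈ 0.4472, RHS = 1 → fails here (LHS ≠ RHS)
B. LHS = 7/2, RHS = 2·√(3) ≈ 3.464 → fails here (LHS ≠ RHS)
C. LHS = -37, RHS = -37 → holds here (LHS = RHS)

Answer: A, B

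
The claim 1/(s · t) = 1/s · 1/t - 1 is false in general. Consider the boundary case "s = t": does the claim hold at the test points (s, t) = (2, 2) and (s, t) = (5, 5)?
No, fails at both test points

At (2, 2): LHS = 1/4 ≠ RHS = -3/4
At (5, 5): LHS = 1/25 ≠ RHS = -24/25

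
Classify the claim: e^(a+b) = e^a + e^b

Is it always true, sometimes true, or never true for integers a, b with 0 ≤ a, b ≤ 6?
Never true

The claim fails for every pair in the range. For instance at (a, b) = (0, 6): LHS = e^6 ≈ 403.4, RHS = 1 + e^6 ≈ 404.4.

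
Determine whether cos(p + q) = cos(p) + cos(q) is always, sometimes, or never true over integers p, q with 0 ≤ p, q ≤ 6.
Never true

The claim fails for every pair in the range. For instance at (p, q) = (6, 0): LHS = cos(6) ≈ 0.9602, RHS = cos(6) + 1 ≈ 1.96.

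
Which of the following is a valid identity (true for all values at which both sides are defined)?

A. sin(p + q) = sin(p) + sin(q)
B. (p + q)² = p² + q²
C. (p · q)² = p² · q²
C

A: fails at (2, 7) — LHS = sin(9) ≈ 0.4121, RHS = sin(7) + sin(2) ≈ 1.566.
B: fails at (3, 7) — LHS = 100, RHS = 58.
C: holds — e.g. at (3, 5), both sides equal 225.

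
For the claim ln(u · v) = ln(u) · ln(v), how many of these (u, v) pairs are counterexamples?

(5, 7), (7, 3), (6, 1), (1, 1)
3

Testing each pair:
(5, 7): LHS = ln(35) ≈ 3.555, RHS = ln(5)·ln(7) ≈ 3.132 → counterexample
(7, 3): LHS = ln(21) ≈ 3.045, RHS = ln(3)·ln(7) ≈ 2.138 → counterexample
(6, 1): LHS = ln(6) ≈ 1.792, RHS = 0 → counterexample
(1, 1): LHS = 0, RHS = 0 → satisfies claim

That makes 3 counterexamples.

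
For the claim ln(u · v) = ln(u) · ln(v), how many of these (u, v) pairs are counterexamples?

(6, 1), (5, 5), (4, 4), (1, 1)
Testing each pair:
(6, 1): LHS = ln(6) ≈ 1.792, RHS = 0 → counterexample
(5, 5): LHS = ln(25) ≈ 3.219, RHS = ln(5)² ≈ 2.59 → counterexample
(4, 4): LHS = ln(16) ≈ 2.773, RHS = ln(4)² ≈ 1.922 → counterexample
(1, 1): LHS = 0, RHS = 0 → satisfies claim

That makes 3 counterexamples.

Answer: 3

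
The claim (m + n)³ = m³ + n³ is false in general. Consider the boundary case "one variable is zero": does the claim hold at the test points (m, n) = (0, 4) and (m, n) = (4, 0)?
At (0, 4): LHS = 64, RHS = 64 → equal
At (4, 0): LHS = 64, RHS = 64 → equal

So the claim does hold at both of these boundary points, even though it is not an identity.

Answer: Yes, holds at both test points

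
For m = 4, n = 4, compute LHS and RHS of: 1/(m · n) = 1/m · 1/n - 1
LHS = 1/(4 · 4) = 1/16
RHS = 1/4 · 1/4 - 1 = -15/16

LHS ≠ RHS, so the equation does not hold here.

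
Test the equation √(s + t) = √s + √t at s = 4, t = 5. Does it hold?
Substituting s = 4, t = 5:

LHS = √(4 + 5) = 3
RHS = √4 + √5 = 2 + √(5) ≈ 4.236

LHS ≠ RHS, so the equation does not hold at this point.

Answer: Fails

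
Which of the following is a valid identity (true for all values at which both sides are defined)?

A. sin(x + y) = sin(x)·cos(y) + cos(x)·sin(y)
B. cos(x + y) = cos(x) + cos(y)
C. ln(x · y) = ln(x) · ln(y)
A: holds — e.g. at (3, 3), both sides equal sin(6) ≈ -0.2794.
B: fails at (1, 2) — LHS = cos(3) ≈ -0.99, RHS = cos(2) + cos(1) ≈ 0.1242.
C: fails at (2, 7) — LHS = ln(14) ≈ 2.639, RHS = ln(2)·ln(7) ≈ 1.349.

Answer: A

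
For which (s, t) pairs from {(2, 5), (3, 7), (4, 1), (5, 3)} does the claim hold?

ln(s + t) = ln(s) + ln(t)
Testing each pair:
(2, 5): LHS = ln(7) ≈ 1.946, RHS = ln(2) + ln(5) ≈ 2.303 → fails
(3, 7): LHS = ln(10) ≈ 2.303, RHS = ln(3) + ln(7) ≈ 3.045 → fails
(4, 1): LHS = ln(5) ≈ 1.609, RHS = ln(4) ≈ 1.386 → fails
(5, 3): LHS = ln(8) ≈ 2.079, RHS = ln(3) + ln(5) ≈ 2.708 → fails

No pair satisfies the claim.

Answer: None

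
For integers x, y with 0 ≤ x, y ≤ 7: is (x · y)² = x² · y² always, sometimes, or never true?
The identity holds for every pair in the range. For instance at (x, y) = (5, 3): both sides equal 225.

Answer: Always true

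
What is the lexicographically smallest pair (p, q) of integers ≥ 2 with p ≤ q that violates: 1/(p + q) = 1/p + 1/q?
(p, q) = (2, 2)

Substituting (2, 2) into the claim:
LHS = 1/(2 + 2) = 1/4
RHS = 1/2 + 1/2 = 1

Since LHS ≠ RHS, this pair disproves the claim, and no lexicographically smaller pair (p ≤ q, integers ≥ 2) does.

For instance (3, 4) is also a counterexample (LHS = 1/7, RHS = 7/12), but it's lexicographically larger.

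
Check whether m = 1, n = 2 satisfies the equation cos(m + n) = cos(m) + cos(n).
Substituting m = 1, n = 2:

LHS = cos(1 + 2) = cos(3) ≈ -0.99
RHS = cos(1) + cos(2) ≈ 0.1242

LHS ≠ RHS, so the equation does not hold at this point.

Answer: Fails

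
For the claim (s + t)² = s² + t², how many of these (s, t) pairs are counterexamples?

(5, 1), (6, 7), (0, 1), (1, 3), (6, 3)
Testing each pair:
(5, 1): LHS = 36, RHS = 26 → counterexample
(6, 7): LHS = 169, RHS = 85 → counterexample
(0, 1): LHS = 1, RHS = 1 → satisfies claim
(1, 3): LHS = 16, RHS = 10 → counterexample
(6, 3): LHS = 81, RHS = 45 → counterexample

That makes 4 counterexamples.

Answer: 4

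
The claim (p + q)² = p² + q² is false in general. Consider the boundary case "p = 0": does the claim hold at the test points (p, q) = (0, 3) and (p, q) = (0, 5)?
At (0, 3): LHS = 9, RHS = 9 → equal
At (0, 5): LHS = 25, RHS = 25 → equal

So the claim does hold at both of these boundary points, even though it is not an identity.

Answer: Yes, holds at both test points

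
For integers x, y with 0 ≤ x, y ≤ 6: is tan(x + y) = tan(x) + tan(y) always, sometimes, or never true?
Sometimes true

It holds at (x, y) = (0, 6) (both sides equal tan(6) ≈ -0.291), but fails at (x, y) = (1, 5) (LHS = tan(6) ≈ -0.291, RHS = tan(5) + tan(1) ≈ -1.823).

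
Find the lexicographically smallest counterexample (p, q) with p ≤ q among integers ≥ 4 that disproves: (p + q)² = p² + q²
Substituting (4, 4) into the claim:
LHS = (4 + 4)² = 64
RHS = 4² + 4² = 32

Since LHS ≠ RHS, this pair disproves the claim, and no lexicographically smaller pair (p ≤ q, integers ≥ 4) does.

For instance (4, 6) is also a counterexample (LHS = 100, RHS = 52), but it's lexicographically larger.

Answer: (p, q) = (4, 4)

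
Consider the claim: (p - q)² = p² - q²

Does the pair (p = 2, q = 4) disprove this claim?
Yes

Substituting p = 2, q = 4:
LHS = (2 - 4)² = 4
RHS = 2² - 4² = -12

Since LHS ≠ RHS, this pair disproves the claim.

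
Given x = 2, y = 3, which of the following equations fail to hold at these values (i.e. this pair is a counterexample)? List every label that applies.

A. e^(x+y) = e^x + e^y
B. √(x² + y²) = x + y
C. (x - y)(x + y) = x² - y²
A, B

Evaluating each claim at the given values:
A. LHS = e^5 ≈ 148.4, RHS = e^2 + e^3 ≈ 27.47 → fails here (LHS ≠ RHS)
B. LHS = √(13) ≈ 3.606, RHS = 5 → fails here (LHS ≠ RHS)
C. LHS = -5, RHS = -5 → holds here (LHS = RHS)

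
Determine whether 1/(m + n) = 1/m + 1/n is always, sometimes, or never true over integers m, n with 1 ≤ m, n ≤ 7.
Never true

The claim fails for every pair in the range. For instance at (m, n) = (2, 4): LHS = 1/6, RHS = 3/4.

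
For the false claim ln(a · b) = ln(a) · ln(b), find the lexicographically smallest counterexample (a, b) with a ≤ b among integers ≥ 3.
(a, b) = (3, 3)

Substituting (3, 3) into the claim:
LHS = ln(3 · 3) = ln(9) ≈ 2.197
RHS = ln(3) · ln(3) = ln(3)² ≈ 1.207

Since LHS ≠ RHS, this pair disproves the claim, and no lexicographically smaller pair (a ≤ b, integers ≥ 3) does.

For instance (5, 10) is also a counterexample (LHS = ln(50) ≈ 3.912, RHS = ln(5)·ln(10) ≈ 3.706), but it's lexicographically larger.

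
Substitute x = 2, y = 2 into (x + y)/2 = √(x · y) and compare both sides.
LHS = (2 + 2)/2 = 2
RHS = √(2 · 2) = 2

LHS = RHS: the two sides agree.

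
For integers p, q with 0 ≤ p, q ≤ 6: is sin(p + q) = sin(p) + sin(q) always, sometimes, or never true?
Sometimes true

It holds at (p, q) = (0, 3) (both sides equal sin(3) ≈ 0.1411), but fails at (p, q) = (4, 2) (LHS = sin(6) ≈ -0.2794, RHS = sin(4) + sin(2) ≈ 0.1525).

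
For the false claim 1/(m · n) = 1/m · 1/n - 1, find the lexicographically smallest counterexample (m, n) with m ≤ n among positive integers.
(m, n) = (1, 1)

Substituting (1, 1) into the claim:
LHS = 1/(1 · 1) = 1
RHS = 1/1 · 1/1 - 1 = 0

Since LHS ≠ RHS, this pair disproves the claim, and no lexicographically smaller pair (m ≤ n, positive integers) does.

For instance (4, 8) is also a counterexample (LHS = 1/32, RHS = -31/32), but it's lexicographically larger.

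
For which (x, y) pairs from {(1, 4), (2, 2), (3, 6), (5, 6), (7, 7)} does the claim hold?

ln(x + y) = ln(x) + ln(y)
Testing each pair:
(1, 4): LHS = ln(5) ≈ 1.609, RHS = ln(4) ≈ 1.386 → fails
(2, 2): LHS = ln(4) ≈ 1.386, RHS = 2·ln(2) ≈ 1.386 → holds
(3, 6): LHS = ln(9) ≈ 2.197, RHS = ln(3) + ln(6) ≈ 2.89 → fails
(5, 6): LHS = ln(11) ≈ 2.398, RHS = ln(5) + ln(6) ≈ 3.401 → fails
(7, 7): LHS = ln(14) ≈ 2.639, RHS = 2·ln(7) ≈ 3.892 → fails

1 of 5 pairs satisfies the claim.

Answer: (2, 2)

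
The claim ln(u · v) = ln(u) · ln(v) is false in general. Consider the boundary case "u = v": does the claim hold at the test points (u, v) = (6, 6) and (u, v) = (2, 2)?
At (6, 6): LHS = ln(36) ≈ 3.584 ≠ RHS = ln(6)² ≈ 3.21
At (2, 2): LHS = ln(4) ≈ 1.386 ≠ RHS = ln(2)² ≈ 0.4805

Answer: No, fails at both test points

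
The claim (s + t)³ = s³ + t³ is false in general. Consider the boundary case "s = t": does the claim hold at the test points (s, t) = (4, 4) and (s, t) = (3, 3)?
No, fails at both test points

At (4, 4): LHS = 512 ≠ RHS = 128
At (3, 3): LHS = 216 ≠ RHS = 54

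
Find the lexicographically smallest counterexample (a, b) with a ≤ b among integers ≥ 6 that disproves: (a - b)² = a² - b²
(a, b) = (6, 7)

Substituting (6, 7) into the claim:
LHS = (6 - 7)² = 1
RHS = 6² - 7² = -13

Since LHS ≠ RHS, this pair disproves the claim, and no lexicographically smaller pair (a ≤ b, integers ≥ 6) does.

For instance (11, 13) is also a counterexample (LHS = 4, RHS = -48), but it's lexicographically larger.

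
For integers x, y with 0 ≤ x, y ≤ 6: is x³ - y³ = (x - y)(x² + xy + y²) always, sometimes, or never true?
The identity holds for every pair in the range. For instance at (x, y) = (2, 0): both sides equal 8.

Answer: Always true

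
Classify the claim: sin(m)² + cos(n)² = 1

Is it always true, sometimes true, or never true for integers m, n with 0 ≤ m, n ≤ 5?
It holds at (m, n) = (5, 5) (both sides equal 1), but fails at (m, n) = (1, 2) (LHS = cos(2)² + sin(1)² ≈ 0.8813, RHS = 1).

Answer: Sometimes true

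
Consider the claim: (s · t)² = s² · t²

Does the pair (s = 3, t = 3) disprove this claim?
Substituting s = 3, t = 3:
LHS = (3 · 3)² = 81
RHS = 3² · 3² = 81

The sides agree, so this pair does not disprove the claim.

Answer: No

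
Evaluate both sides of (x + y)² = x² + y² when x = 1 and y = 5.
LHS = (1 + 5)² = 36
RHS = 1² + 5² = 26

LHS ≠ RHS, so the equation does not hold here.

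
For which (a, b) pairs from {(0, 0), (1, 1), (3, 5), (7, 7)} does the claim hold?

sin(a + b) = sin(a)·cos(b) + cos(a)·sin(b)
All pairs

Testing each pair:
(0, 0): LHS = 0, RHS = 0 → holds
(1, 1): LHS = sin(2) ≈ 0.9093, RHS = 2·sin(1)·cos(1) ≈ 0.9093 → holds
(3, 5): LHS = sin(8) ≈ 0.9894, RHS = sin(3)·cos(5) + sin(5)·cos(3) ≈ 0.9894 → holds
(7, 7): LHS = sin(14) ≈ 0.9906, RHS = 2·sin(7)·cos(7) ≈ 0.9906 → holds

Every pair satisfies the claim.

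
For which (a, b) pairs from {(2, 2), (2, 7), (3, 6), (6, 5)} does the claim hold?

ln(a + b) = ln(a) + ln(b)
(2, 2)

Testing each pair:
(2, 2): LHS = ln(4) ≈ 1.386, RHS = 2·ln(2) ≈ 1.386 → holds
(2, 7): LHS = ln(9) ≈ 2.197, RHS = ln(2) + ln(7) ≈ 2.639 → fails
(3, 6): LHS = ln(9) ≈ 2.197, RHS = ln(3) + ln(6) ≈ 2.89 → fails
(6, 5): LHS = ln(11) ≈ 2.398, RHS = ln(5) + ln(6) ≈ 3.401 → fails

1 of 4 pairs satisfies the claim.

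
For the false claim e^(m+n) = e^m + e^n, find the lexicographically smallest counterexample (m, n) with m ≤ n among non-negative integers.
(m, n) = (0, 0)

Substituting (0, 0) into the claim:
LHS = e^(0+0) = 1
RHS = e^0 + e^0 = 2

Since LHS ≠ RHS, this pair disproves the claim, and no lexicographically smaller pair (m ≤ n, non-negative integers) does.

For instance (2, 3) is also a counterexample (LHS = e^5 ≈ 148.4, RHS = e^2 + e^3 ≈ 27.47), but it's lexicographically larger.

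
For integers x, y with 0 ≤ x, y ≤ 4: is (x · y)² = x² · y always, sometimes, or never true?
It holds at (x, y) = (2, 1) (both sides equal 4), but fails at (x, y) = (1, 4) (LHS = 16, RHS = 4).

Answer: Sometimes true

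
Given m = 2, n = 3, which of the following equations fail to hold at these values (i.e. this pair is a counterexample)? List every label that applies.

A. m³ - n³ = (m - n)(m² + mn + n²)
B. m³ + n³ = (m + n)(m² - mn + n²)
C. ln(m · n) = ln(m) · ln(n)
Evaluating each claim at the given values:
A. LHS = -19, RHS = -19 → holds here (LHS = RHS)
B. LHS = 35, RHS = 35 → holds here (LHS = RHS)
C. LHS = ln(6) ≈ 1.792, RHS = ln(2)·ln(3) ≈ 0.7615 → fails here (LHS ≠ RHS)

Answer: C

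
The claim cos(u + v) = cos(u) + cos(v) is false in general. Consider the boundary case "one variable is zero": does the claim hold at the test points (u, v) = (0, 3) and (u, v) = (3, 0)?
At (0, 3): LHS = cos(3) ≈ -0.99 ≠ RHS = cos(3) + 1 ≈ 0.01001
At (3, 0): LHS = cos(3) ≈ -0.99 ≠ RHS = cos(3) + 1 ≈ 0.01001

Answer: No, fails at both test points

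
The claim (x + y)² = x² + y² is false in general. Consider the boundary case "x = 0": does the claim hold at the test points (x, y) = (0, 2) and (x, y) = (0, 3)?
Yes, holds at both test points

At (0, 2): LHS = 4, RHS = 4 → equal
At (0, 3): LHS = 9, RHS = 9 → equal

So the claim does hold at both of these boundary points, even though it is not an identity.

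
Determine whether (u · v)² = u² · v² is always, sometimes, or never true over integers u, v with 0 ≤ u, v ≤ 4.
The identity holds for every pair in the range. For instance at (u, v) = (3, 0): both sides equal 0.

Answer: Always true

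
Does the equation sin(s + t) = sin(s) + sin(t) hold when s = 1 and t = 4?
Fails

Substituting s = 1, t = 4:

LHS = sin(1 + 4) = sin(5) ≈ -0.9589
RHS = sin(1) + sin(4) ≈ 0.08467

LHS ≠ RHS, so the equation does not hold at this point.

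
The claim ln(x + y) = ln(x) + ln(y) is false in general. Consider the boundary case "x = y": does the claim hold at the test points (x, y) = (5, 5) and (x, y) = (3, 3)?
At (5, 5): LHS = ln(10) ≈ 2.303 ≠ RHS = 2·ln(5) ≈ 3.219
At (3, 3): LHS = ln(6) ≈ 1.792 ≠ RHS = 2·ln(3) ≈ 2.197

Answer: No, fails at both test points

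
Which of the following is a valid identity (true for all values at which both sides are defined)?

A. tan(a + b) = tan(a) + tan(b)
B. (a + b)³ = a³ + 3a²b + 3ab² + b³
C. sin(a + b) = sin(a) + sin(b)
A: fails at (2, 4) — LHS = tan(6) ≈ -0.291, RHS = tan(2) + tan(4) ≈ -1.027.
B: holds — e.g. at (3, 5), both sides equal 512.
C: fails at (2, 4) — LHS = sin(6) ≈ -0.2794, RHS = sin(4) + sin(2) ≈ 0.1525.

Answer: B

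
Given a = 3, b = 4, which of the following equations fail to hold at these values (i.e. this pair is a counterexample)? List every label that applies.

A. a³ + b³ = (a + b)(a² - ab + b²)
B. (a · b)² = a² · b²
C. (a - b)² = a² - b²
C

Evaluating each claim at the given values:
A. LHS = 91, RHS = 91 → holds here (LHS = RHS)
B. LHS = 144, RHS = 144 → holds here (LHS = RHS)
C. LHS = 1, RHS = -7 → fails here (LHS ≠ RHS)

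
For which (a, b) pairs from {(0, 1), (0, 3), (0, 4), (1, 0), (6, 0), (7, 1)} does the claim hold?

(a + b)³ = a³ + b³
Testing each pair:
(0, 1): LHS = 1, RHS = 1 → holds
(0, 3): LHS = 27, RHS = 27 → holds
(0, 4): LHS = 64, RHS = 64 → holds
(1, 0): LHS = 1, RHS = 1 → holds
(6, 0): LHS = 216, RHS = 216 → holds
(7, 1): LHS = 512, RHS = 344 → fails

5 of 6 pairs satisfy the claim.

Answer: (0, 1), (0, 3), (0, 4), (1, 0), (6, 0)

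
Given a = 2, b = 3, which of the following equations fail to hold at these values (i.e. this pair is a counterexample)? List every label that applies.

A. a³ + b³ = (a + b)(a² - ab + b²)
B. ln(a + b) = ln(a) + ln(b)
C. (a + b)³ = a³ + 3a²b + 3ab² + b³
Evaluating each claim at the given values:
A. LHS = 35, RHS = 35 → holds here (LHS = RHS)
B. LHS = ln(5) ≈ 1.609, RHS = ln(2) + ln(3) ≈ 1.792 → fails here (LHS ≠ RHS)
C. LHS = 125, RHS = 125 → holds here (LHS = RHS)

Answer: B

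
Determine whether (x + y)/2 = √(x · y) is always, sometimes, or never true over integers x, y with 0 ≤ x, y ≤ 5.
Sometimes true

It holds at (x, y) = (1, 1) (both sides equal 1), but fails at (x, y) = (0, 4) (LHS = 2, RHS = 0).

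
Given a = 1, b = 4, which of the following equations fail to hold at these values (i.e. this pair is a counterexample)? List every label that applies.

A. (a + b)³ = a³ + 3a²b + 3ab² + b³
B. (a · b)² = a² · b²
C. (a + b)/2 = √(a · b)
C

Evaluating each claim at the given values:
A. LHS = 125, RHS = 125 → holds here (LHS = RHS)
B. LHS = 16, RHS = 16 → holds here (LHS = RHS)
C. LHS = 5/2, RHS = 2 → fails here (LHS ≠ RHS)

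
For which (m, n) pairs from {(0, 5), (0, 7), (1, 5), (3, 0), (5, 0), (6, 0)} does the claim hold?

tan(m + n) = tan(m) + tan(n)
(0, 5), (0, 7), (3, 0), (5, 0), (6, 0)

Testing each pair:
(0, 5): LHS = tan(5) ≈ -3.381, RHS = tan(5) ≈ -3.381 → holds
(0, 7): LHS = tan(7) ≈ 0.8714, RHS = tan(7) ≈ 0.8714 → holds
(1, 5): LHS = tan(6) ≈ -0.291, RHS = tan(5) + tan(1) ≈ -1.823 → fails
(3, 0): LHS = tan(3) ≈ -0.1425, RHS = tan(3) ≈ -0.1425 → holds
(5, 0): LHS = tan(5) ≈ -3.381, RHS = tan(5) ≈ -3.381 → holds
(6, 0): LHS = tan(6) ≈ -0.291, RHS = tan(6) ≈ -0.291 → holds

5 of 6 pairs satisfy the claim.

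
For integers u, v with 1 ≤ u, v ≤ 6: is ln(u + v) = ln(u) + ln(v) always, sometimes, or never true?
Sometimes true

It holds at (u, v) = (2, 2) (both sides equal ln(4) ≈ 1.386), but fails at (u, v) = (2, 5) (LHS = ln(7) ≈ 1.946, RHS = ln(2) + ln(5) ≈ 2.303).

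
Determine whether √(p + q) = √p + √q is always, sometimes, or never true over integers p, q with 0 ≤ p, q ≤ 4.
Sometimes true

It holds at (p, q) = (2, 0) (both sides equal √(2) ≈ 1.414), but fails at (p, q) = (1, 1) (LHS = √(2) ≈ 1.414, RHS = 2).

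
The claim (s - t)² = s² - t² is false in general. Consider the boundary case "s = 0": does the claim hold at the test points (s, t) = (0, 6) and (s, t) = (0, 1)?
At (0, 6): LHS = 36 ≠ RHS = -36
At (0, 1): LHS = 1 ≠ RHS = -1

Answer: No, fails at both test points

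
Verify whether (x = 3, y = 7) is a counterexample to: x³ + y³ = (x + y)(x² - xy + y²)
No

Substituting x = 3, y = 7:
LHS = 3³ + 7³ = 370
RHS = (3 + 7)(3² - 3·7 + 7²) = 370

The sides agree, so this pair does not disprove the claim.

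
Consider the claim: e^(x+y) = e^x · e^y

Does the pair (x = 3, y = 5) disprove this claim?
Substituting x = 3, y = 5:
LHS = e^(3+5) = e^8 ≈ 2981
RHS = e^3 · e^5 = e^8 ≈ 2981

The sides agree, so this pair does not disprove the claim.

Answer: No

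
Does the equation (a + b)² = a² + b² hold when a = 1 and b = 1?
Fails

Substituting a = 1, b = 1:

LHS = (1 + 1)² = 4
RHS = 1² + 1² = 2

LHS ≠ RHS, so the equation does not hold at this point.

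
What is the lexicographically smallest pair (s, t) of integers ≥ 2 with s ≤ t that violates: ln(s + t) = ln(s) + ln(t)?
(s, t) = (2, 3)

Substituting (2, 3) into the claim:
LHS = ln(2 + 3) = ln(5) ≈ 1.609
RHS = ln(2) + ln(3) ≈ 1.792

Since LHS ≠ RHS, this pair disproves the claim, and no lexicographically smaller pair (s ≤ t, integers ≥ 2) does.

For instance (5, 6) is also a counterexample (LHS = ln(11) ≈ 2.398, RHS = ln(5) + ln(6) ≈ 3.401), but it's lexicographically larger.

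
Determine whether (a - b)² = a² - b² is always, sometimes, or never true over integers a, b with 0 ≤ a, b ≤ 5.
It holds at (a, b) = (4, 4) (both sides equal 0), but fails at (a, b) = (5, 2) (LHS = 9, RHS = 21).

Answer: Sometimes true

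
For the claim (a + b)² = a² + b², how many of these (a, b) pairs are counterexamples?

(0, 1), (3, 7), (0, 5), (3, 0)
1

Testing each pair:
(0, 1): LHS = 1, RHS = 1 → satisfies claim
(3, 7): LHS = 100, RHS = 58 → counterexample
(0, 5): LHS = 25, RHS = 25 → satisfies claim
(3, 0): LHS = 9, RHS = 9 → satisfies claim

That makes 1 counterexample.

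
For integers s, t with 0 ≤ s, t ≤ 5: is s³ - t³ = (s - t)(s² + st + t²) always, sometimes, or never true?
The identity holds for every pair in the range. For instance at (s, t) = (2, 2): both sides equal 0.

Answer: Always true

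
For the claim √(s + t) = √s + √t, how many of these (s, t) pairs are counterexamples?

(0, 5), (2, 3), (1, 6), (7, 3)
Testing each pair:
(0, 5): LHS = √(5) ≈ 2.236, RHS = √(5) ≈ 2.236 → satisfies claim
(2, 3): LHS = √(5) ≈ 2.236, RHS = √(2) + √(3) ≈ 3.146 → counterexample
(1, 6): LHS = √(7) ≈ 2.646, RHS = 1 + √(6) ≈ 3.449 → counterexample
(7, 3): LHS = √(10) ≈ 3.162, RHS = √(3) + √(7) ≈ 4.378 → counterexample

That makes 3 counterexamples.

Answer: 3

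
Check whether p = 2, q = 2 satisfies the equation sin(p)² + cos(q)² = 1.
Substituting p = 2, q = 2:

LHS = sin(2)² + cos(2)² = 1
RHS = 1

LHS = RHS, so the equation holds at this point.

Answer: Holds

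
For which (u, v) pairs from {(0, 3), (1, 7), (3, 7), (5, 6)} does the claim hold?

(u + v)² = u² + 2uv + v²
All pairs

Testing each pair:
(0, 3): LHS = 9, RHS = 9 → holds
(1, 7): LHS = 64, RHS = 64 → holds
(3, 7): LHS = 100, RHS = 100 → holds
(5, 6): LHS = 121, RHS = 121 → holds

Every pair satisfies the claim.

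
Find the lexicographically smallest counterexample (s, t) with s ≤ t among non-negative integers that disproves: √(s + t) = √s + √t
At (0, 5): both sides equal √(5) ≈ 2.236, so it holds there.
At (0, 6): both sides equal √(6) ≈ 2.449, so it holds there.

Substituting (1, 1) into the claim:
LHS = √(1 + 1) = √(2) ≈ 1.414
RHS = √1 + √1 = 2

Since LHS ≠ RHS, this pair disproves the claim, and no lexicographically smaller pair (s ≤ t, non-negative integers) does.

For instance (2, 6) is also a counterexample (LHS = 2·√(2) ≈ 2.828, RHS = √(2) + √(6) ≈ 3.864), but it's lexicographically larger.

Answer: (s, t) = (1, 1)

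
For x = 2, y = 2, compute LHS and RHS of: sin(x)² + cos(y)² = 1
LHS = sin(2)² + cos(2)² = 1
RHS = 1

LHS = RHS: the two sides agree.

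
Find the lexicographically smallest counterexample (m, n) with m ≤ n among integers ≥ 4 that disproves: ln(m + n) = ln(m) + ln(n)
(m, n) = (4, 4)

Substituting (4, 4) into the claim:
LHS = ln(4 + 4) = ln(8) ≈ 2.079
RHS = ln(4) + ln(4) = 2·ln(4) ≈ 2.773

Since LHS ≠ RHS, this pair disproves the claim, and no lexicographically smaller pair (m ≤ n, integers ≥ 4) does.

For instance (5, 7) is also a counterexample (LHS = ln(12) ≈ 2.485, RHS = ln(5) + ln(7) ≈ 3.555), but it's lexicographically larger.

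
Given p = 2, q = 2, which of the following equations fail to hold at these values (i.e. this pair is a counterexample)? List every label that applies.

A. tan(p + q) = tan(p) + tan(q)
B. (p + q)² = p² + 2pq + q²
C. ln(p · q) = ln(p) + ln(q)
Evaluating each claim at the given values:
A. LHS = tan(4) ≈ 1.158, RHS = 2·tan(2) ≈ -4.37 → fails here (LHS ≠ RHS)
B. LHS = 16, RHS = 16 → holds here (LHS = RHS)
C. LHS = ln(4) ≈ 1.386, RHS = 2·ln(2) ≈ 1.386 → holds here (LHS = RHS)

Answer: A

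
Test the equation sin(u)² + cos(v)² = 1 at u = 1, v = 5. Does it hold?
Fails

Substituting u = 1, v = 5:

LHS = sin(1)² + cos(5)² ≈ 0.7885
RHS = 1

LHS ≠ RHS, so the equation does not hold at this point.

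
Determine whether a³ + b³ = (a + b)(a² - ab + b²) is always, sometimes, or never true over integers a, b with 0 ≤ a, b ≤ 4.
Always true

The identity holds for every pair in the range. For instance at (a, b) = (4, 2): both sides equal 72.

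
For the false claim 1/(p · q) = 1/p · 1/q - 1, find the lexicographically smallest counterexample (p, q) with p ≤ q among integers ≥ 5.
Substituting (5, 5) into the claim:
LHS = 1/(5 · 5) = 1/25
RHS = 1/5 · 1/5 - 1 = -24/25

Since LHS ≠ RHS, this pair disproves the claim, and no lexicographically smaller pair (p ≤ q, integers ≥ 5) does.

For instance (9, 11) is also a counterexample (LHS = 1/99, RHS = -98/99), but it's lexicographically larger.

Answer: (p, q) = (5, 5)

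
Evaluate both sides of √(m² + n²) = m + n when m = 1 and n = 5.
LHS = √(1² + 5²) = √(26) ≈ 5.099
RHS = 1 + 5 = 6

LHS ≠ RHS (they differ by about 0.901), so the equation does not hold here.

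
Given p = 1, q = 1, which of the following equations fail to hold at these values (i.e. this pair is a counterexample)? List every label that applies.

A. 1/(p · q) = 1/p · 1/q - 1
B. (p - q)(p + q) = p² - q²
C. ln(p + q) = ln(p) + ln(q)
Evaluating each claim at the given values:
A. LHS = 1, RHS = 0 → fails here (LHS ≠ RHS)
B. LHS = 0, RHS = 0 → holds here (LHS = RHS)
C. LHS = ln(2) ≈ 0.6931, RHS = 0 → fails here (LHS ≠ RHS)

Answer: A, C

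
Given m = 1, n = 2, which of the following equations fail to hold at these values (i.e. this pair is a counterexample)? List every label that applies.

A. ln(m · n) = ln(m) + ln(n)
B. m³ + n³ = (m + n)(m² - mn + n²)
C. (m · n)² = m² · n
Evaluating each claim at the given values:
A. LHS = ln(2) ≈ 0.6931, RHS = ln(2) ≈ 0.6931 → holds here (LHS = RHS)
B. LHS = 9, RHS = 9 → holds here (LHS = RHS)
C. LHS = 4, RHS = 2 → fails here (LHS ≠ RHS)

Answer: C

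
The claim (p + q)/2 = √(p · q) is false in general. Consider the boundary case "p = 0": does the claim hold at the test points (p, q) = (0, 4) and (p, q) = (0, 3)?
At (0, 4): LHS = 2 ≠ RHS = 0
At (0, 3): LHS = 3/2 ≠ RHS = 0

Answer: No, fails at both test points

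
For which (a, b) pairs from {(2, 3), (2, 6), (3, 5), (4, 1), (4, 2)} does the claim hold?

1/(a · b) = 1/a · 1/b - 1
Testing each pair:
(2, 3): LHS = 1/6, RHS = -5/6 → fails
(2, 6): LHS = 1/12, RHS = -11/12 → fails
(3, 5): LHS = 1/15, RHS = -14/15 → fails
(4, 1): LHS = 1/4, RHS = -3/4 → fails
(4, 2): LHS = 1/8, RHS = -7/8 → fails

No pair satisfies the claim.

Answer: None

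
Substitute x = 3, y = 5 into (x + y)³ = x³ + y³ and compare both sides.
LHS = (3 + 5)³ = 512
RHS = 3³ + 5³ = 152

LHS ≠ RHS, so the equation does not hold here.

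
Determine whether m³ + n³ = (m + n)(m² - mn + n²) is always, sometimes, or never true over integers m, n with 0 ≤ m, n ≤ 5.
Always true

The identity holds for every pair in the range. For instance at (m, n) = (0, 1): both sides equal 1.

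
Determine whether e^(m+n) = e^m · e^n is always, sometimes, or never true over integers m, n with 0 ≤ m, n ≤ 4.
Always true

The identity holds for every pair in the range. For instance at (m, n) = (4, 4): both sides equal e^8 ≈ 2981.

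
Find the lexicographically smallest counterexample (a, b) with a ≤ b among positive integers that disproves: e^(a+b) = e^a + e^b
(a, b) = (1, 1)

Substituting (1, 1) into the claim:
LHS = e^(1+1) = e^2 ≈ 7.389
RHS = e^1 + e^1 = 2·e ≈ 5.437

Since LHS ≠ RHS, this pair disproves the claim, and no lexicographically smaller pair (a ≤ b, positive integers) does.

For instance (6, 6) is also a counterexample (LHS = e^12 ≈ 162754.8, RHS = 2·e^6 ≈ 806.9), but it's lexicographically larger.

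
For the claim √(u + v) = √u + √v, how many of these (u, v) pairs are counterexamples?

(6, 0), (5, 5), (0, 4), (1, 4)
Testing each pair:
(6, 0): LHS = √(6) ≈ 2.449, RHS = √(6) ≈ 2.449 → satisfies claim
(5, 5): LHS = √(10) ≈ 3.162, RHS = 2·√(5) ≈ 4.472 → counterexample
(0, 4): LHS = 2, RHS = 2 → satisfies claim
(1, 4): LHS = √(5) ≈ 2.236, RHS = 3 → counterexample

That makes 2 counterexamples.

Answer: 2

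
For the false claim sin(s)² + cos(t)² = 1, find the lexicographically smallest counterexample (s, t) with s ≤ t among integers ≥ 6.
(s, t) = (6, 7)

At (6, 6): both sides equal 1, so it holds there.

Substituting (6, 7) into the claim:
LHS = sin(6)² + cos(7)² ≈ 0.6464
RHS = 1

Since LHS ≠ RHS, this pair disproves the claim, and no lexicographically smaller pair (s ≤ t, integers ≥ 6) does.

For instance (6, 12) is also a counterexample (LHS = sin(6)² + cos(12)² ≈ 0.7902, RHS = 1), but it's lexicographically larger.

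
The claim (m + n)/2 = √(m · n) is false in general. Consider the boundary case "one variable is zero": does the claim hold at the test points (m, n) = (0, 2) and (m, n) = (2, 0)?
At (0, 2): LHS = 1 ≠ RHS = 0
At (2, 0): LHS = 1 ≠ RHS = 0

Answer: No, fails at both test points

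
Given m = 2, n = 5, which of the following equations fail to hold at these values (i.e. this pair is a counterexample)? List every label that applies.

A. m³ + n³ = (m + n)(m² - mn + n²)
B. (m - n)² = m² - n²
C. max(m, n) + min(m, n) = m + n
B

Evaluating each claim at the given values:
A. LHS = 133, RHS = 133 → holds here (LHS = RHS)
B. LHS = 9, RHS = -21 → fails here (LHS ≠ RHS)
C. LHS = 7, RHS = 7 → holds here (LHS = RHS)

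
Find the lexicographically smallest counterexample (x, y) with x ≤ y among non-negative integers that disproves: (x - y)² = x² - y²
(x, y) = (0, 1)

At (0, 0): both sides equal 0, so it holds there.

Substituting (0, 1) into the claim:
LHS = (0 - 1)² = 1
RHS = 0² - 1² = -1

Since LHS ≠ RHS, this pair disproves the claim, and no lexicographically smaller pair (x ≤ y, non-negative integers) does.

For instance (1, 4) is also a counterexample (LHS = 9, RHS = -15), but it's lexicographically larger.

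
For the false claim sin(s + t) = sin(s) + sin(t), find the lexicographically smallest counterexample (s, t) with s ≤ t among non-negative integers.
(s, t) = (1, 1)

At (0, 0): both sides equal 0, so it holds there.
At (0, 3): both sides equal sin(3) ≈ 0.1411, so it holds there.

Substituting (1, 1) into the claim:
LHS = sin(1 + 1) = sin(2) ≈ 0.9093
RHS = sin(1) + sin(1) = 2·sin(1) ≈ 1.683

Since LHS ≠ RHS, this pair disproves the claim, and no lexicographically smaller pair (s ≤ t, non-negative integers) does.

For instance (1, 7) is also a counterexample (LHS = sin(8) ≈ 0.9894, RHS = sin(7) + sin(1) ≈ 1.498), but it's lexicographically larger.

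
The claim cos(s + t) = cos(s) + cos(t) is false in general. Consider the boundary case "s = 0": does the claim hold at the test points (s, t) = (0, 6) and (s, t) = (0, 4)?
No, fails at both test points

At (0, 6): LHS = cos(6) ≈ 0.9602 ≠ RHS = cos(6) + 1 ≈ 1.96
At (0, 4): LHS = cos(4) ≈ -0.6536 ≠ RHS = cos(4) + 1 ≈ 0.3464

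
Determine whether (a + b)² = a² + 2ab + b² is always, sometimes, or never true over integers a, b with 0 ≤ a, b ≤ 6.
Always true

The identity holds for every pair in the range. For instance at (a, b) = (2, 0): both sides equal 4.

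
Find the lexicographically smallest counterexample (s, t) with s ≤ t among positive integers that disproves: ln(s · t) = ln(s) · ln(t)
(s, t) = (1, 2)

Substituting (1, 2) into the claim:
LHS = ln(1 · 2) = ln(2) ≈ 0.6931
RHS = ln(1) · ln(2) = 0

Since LHS ≠ RHS, this pair disproves the claim, and no lexicographically smaller pair (s ≤ t, positive integers) does.

For instance (2, 8) is also a counterexample (LHS = ln(16) ≈ 2.773, RHS = ln(2)·ln(8) ≈ 1.441), but it's lexicographically larger.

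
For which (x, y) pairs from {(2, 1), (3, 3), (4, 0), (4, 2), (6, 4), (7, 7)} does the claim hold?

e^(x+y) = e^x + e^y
Testing each pair:
(2, 1): LHS = e^3 ≈ 20.09, RHS = e + e^2 ≈ 10.11 → fails
(3, 3): LHS = e^6 ≈ 403.4, RHS = 2·e^3 ≈ 40.17 → fails
(4, 0): LHS = e^4 ≈ 54.6, RHS = 1 + e^4 ≈ 55.6 → fails
(4, 2): LHS = e^6 ≈ 403.4, RHS = e^2 + e^4 ≈ 61.99 → fails
(6, 4): LHS = e^10 ≈ 22026.5, RHS = e^4 + e^6 ≈ 458 → fails
(7, 7): LHS = e^14 ≈ 1202604.3, RHS = 2·e^7 ≈ 2193 → fails

No pair satisfies the claim.

Answer: None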